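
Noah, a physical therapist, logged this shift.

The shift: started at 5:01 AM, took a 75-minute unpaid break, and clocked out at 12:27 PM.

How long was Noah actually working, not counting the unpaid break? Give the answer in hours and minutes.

The shift: 5:01 AM–12:27 PM = 7 h 26 min; less 75 min break → 6 h 11 min

6 h 11 min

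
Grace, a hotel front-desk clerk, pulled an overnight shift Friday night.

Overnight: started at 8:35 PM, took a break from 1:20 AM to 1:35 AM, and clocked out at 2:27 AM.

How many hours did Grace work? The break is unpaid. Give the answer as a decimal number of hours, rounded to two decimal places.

5.62 hours

Overnight: 8:35 PM → midnight = 3 h 25 min; midnight → 2:27 AM = 2 h 27 min; span 5 h 52 min; less 15 min break → 5 h 37 min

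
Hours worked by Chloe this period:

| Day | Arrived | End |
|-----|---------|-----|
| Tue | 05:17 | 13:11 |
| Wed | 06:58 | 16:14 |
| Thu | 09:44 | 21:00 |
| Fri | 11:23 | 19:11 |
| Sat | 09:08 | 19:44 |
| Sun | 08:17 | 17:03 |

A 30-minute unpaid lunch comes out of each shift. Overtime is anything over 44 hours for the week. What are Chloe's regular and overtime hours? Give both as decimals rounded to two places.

Tue: 05:17–13:11 = 7 h 54 min; less 30 min break → 7 h 24 min
Wed: 06:58–16:14 = 9 h 16 min; less 30 min break → 8 h 46 min
Thu: 09:44–21:00 = 11 h 16 min; less 30 min break → 10 h 46 min
Fri: 11:23–19:11 = 7 h 48 min; less 30 min break → 7 h 18 min
Sat: 09:08–19:44 = 10 h 36 min; less 30 min break → 10 h 6 min
Sun: 08:17–17:03 = 8 h 46 min; less 30 min break → 8 h 16 min
Total worked: 52 h 36 min = 52.60 h.
Threshold 44 h → overtime 8 h 36 min, regular 44 h 0 min.

Regular 44.00 hours, overtime 8.60 hours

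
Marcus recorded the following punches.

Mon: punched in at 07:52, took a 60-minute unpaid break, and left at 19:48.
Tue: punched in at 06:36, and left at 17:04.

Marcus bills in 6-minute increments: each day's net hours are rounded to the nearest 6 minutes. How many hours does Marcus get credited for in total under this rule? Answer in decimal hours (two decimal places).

21.40 hours

Mon: 07:52–19:48 = 11 h 56 min − 60 min = 10 h 56 min → rounds to 10 h 54 min
Tue: 06:36–17:04 = 10 h 28 min → rounds to 10 h 30 min
Total credited: 21 h 24 min.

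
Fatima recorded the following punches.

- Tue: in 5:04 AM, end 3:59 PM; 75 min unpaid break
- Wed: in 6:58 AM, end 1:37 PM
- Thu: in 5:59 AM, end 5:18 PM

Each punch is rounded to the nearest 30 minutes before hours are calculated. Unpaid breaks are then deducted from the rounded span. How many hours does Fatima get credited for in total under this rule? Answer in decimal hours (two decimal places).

27.75 hours

Tue: in 5:04 AM→5:00 AM, out 3:59 PM→4:00 PM; 11 h 0 min − 75 min = 9 h 45 min
Wed: in 6:58 AM→7:00 AM, out 1:37 PM→1:30 PM; 6 h 30 min
Thu: in 5:59 AM→6:00 AM, out 5:18 PM→5:30 PM; 11 h 30 min
Total credited: 27 h 45 min.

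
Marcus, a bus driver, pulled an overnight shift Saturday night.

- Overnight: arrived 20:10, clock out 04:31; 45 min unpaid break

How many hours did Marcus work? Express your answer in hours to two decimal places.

Overnight: 20:10 → midnight = 3 h 50 min; midnight → 04:31 = 4 h 31 min; span 8 h 21 min; less 45 min break → 7 h 36 min

7.60 hours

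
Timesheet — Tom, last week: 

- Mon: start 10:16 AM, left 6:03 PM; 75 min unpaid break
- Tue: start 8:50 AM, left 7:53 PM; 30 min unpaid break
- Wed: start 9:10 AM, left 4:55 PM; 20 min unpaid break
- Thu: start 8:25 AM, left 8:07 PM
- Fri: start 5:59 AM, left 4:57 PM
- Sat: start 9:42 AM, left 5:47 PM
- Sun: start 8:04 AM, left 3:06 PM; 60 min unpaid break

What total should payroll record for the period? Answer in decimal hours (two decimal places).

61.28 hours

Mon: 10:16 AM–6:03 PM = 7 h 47 min; less 75 min break → 6 h 32 min
Tue: 8:50 AM–7:53 PM = 11 h 3 min; less 30 min break → 10 h 33 min
Wed: 9:10 AM–4:55 PM = 7 h 45 min; less 20 min break → 7 h 25 min
Thu: 8:25 AM–8:07 PM = 11 h 42 min
Fri: 5:59 AM–4:57 PM = 10 h 58 min
Sat: 9:42 AM–5:47 PM = 8 h 5 min
Sun: 8:04 AM–3:06 PM = 7 h 2 min; less 60 min break → 6 h 2 min
Total: 6 h 32 min + 10 h 33 min + 7 h 25 min + 11 h 42 min + 10 h 58 min + 8 h 5 min + 6 h 2 min = 61 h 17 min.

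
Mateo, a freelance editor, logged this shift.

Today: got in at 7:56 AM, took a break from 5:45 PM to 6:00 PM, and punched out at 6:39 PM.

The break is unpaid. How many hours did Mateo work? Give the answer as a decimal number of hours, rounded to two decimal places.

Today: 7:56 AM–6:39 PM = 10 h 43 min; less 15 min break → 10 h 28 min

10.47 hours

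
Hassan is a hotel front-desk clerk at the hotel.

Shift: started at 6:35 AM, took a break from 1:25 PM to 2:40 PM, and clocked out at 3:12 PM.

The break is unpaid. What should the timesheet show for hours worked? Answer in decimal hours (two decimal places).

7.37 hours

Shift: 6:35 AM–3:12 PM = 8 h 37 min; less 75 min break → 7 h 22 min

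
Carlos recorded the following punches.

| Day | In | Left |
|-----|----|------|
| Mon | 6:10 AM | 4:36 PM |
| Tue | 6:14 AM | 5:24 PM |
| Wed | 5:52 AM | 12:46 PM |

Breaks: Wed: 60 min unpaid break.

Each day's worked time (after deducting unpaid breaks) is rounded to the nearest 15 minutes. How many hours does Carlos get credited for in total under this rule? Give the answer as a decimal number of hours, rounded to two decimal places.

27.75 hours

Mon: 6:10 AM–4:36 PM = 10 h 26 min → rounds to 10 h 30 min
Tue: 6:14 AM–5:24 PM = 11 h 10 min → rounds to 11 h 15 min
Wed: 5:52 AM–12:46 PM = 6 h 54 min − 60 min = 5 h 54 min → rounds to 6 h 0 min
Total credited: 27 h 45 min.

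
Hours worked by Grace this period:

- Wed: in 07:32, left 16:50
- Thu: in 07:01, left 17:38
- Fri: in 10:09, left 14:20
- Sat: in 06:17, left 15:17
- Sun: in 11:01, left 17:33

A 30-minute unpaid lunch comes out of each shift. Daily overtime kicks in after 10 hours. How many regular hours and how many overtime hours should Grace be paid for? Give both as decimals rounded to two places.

Wed: 07:32–16:50 = 9 h 18 min; less 30 min break → 8 h 48 min
Thu: 07:01–17:38 = 10 h 37 min; less 30 min break → 10 h 7 min
Fri: 10:09–14:20 = 4 h 11 min; less 30 min break → 3 h 41 min
Sat: 06:17–15:17 = 9 h 0 min; less 30 min break → 8 h 30 min
Sun: 11:01–17:33 = 6 h 32 min; less 30 min break → 6 h 2 min
Wed reg 8 h 48 min / OT 0 h 0 min; Thu reg 10 h 0 min / OT 0 h 7 min; Fri reg 3 h 41 min / OT 0 h 0 min; Sat reg 8 h 30 min / OT 0 h 0 min; Sun reg 6 h 2 min / OT 0 h 0 min.
Totals: regular 37 h 1 min, overtime 0 h 7 min.

Regular 37.02 hours, overtime 0.12 hours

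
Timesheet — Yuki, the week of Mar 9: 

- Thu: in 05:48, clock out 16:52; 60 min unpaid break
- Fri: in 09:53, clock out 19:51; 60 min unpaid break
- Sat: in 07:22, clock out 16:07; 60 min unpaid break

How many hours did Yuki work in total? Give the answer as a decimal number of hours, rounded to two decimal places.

26.78 hours

Thu: 05:48–16:52 = 11 h 4 min; less 60 min break → 10 h 4 min
Fri: 09:53–19:51 = 9 h 58 min; less 60 min break → 8 h 58 min
Sat: 07:22–16:07 = 8 h 45 min; less 60 min break → 7 h 45 min
Total: 10 h 4 min + 8 h 58 min + 7 h 45 min = 26 h 47 min.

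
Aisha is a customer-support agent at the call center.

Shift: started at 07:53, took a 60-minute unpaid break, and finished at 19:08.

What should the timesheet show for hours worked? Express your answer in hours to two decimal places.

10.25 hours

Shift: 07:53–19:08 = 11 h 15 min; less 60 min break → 10 h 15 min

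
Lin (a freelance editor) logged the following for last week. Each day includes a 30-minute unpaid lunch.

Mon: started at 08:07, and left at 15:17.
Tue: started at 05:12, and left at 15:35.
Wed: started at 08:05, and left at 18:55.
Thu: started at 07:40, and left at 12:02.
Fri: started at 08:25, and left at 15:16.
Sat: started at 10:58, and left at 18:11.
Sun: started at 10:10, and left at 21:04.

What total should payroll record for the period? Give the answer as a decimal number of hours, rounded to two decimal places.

Mon: 08:07–15:17 = 7 h 10 min; less 30 min break → 6 h 40 min
Tue: 05:12–15:35 = 10 h 23 min; less 30 min break → 9 h 53 min
Wed: 08:05–18:55 = 10 h 50 min; less 30 min break → 10 h 20 min
Thu: 07:40–12:02 = 4 h 22 min; less 30 min break → 3 h 52 min
Fri: 08:25–15:16 = 6 h 51 min; less 30 min break → 6 h 21 min
Sat: 10:58–18:11 = 7 h 13 min; less 30 min break → 6 h 43 min
Sun: 10:10–21:04 = 10 h 54 min; less 30 min break → 10 h 24 min
Total: 6 h 40 min + 9 h 53 min + 10 h 20 min + 3 h 52 min + 6 h 21 min + 6 h 43 min + 10 h 24 min = 54 h 13 min.

54.22 hours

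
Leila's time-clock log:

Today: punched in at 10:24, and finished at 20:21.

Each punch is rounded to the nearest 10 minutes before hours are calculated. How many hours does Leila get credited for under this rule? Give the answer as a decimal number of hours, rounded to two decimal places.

Today: in 10:24→10:20, out 20:21→20:20; 10 h 0 min

10.00 hours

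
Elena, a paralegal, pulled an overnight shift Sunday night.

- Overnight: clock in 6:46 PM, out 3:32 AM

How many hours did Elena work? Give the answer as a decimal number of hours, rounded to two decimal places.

8.77 hours

Overnight: 6:46 PM → midnight = 5 h 14 min; midnight → 3:32 AM = 3 h 32 min; span 8 h 46 min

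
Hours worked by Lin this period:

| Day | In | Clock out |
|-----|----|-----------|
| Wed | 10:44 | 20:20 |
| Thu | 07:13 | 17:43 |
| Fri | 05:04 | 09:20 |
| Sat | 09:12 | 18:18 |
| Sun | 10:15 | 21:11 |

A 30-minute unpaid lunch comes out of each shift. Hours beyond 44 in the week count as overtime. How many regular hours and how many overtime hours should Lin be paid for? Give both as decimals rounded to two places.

Regular 41.90 hours, overtime 0.00 hours

Wed: 10:44–20:20 = 9 h 36 min; less 30 min break → 9 h 6 min
Thu: 07:13–17:43 = 10 h 30 min; less 30 min break → 10 h 0 min
Fri: 05:04–09:20 = 4 h 16 min; less 30 min break → 3 h 46 min
Sat: 09:12–18:18 = 9 h 6 min; less 30 min break → 8 h 36 min
Sun: 10:15–21:11 = 10 h 56 min; less 30 min break → 10 h 26 min
Total worked: 41 h 54 min = 41.90 h.
Threshold 44 h → overtime 0 h 0 min, regular 41 h 54 min.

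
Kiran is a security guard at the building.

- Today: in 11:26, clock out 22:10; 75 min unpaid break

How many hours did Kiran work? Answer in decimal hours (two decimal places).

9.48 hours

Today: 11:26–22:10 = 10 h 44 min; less 75 min break → 9 h 29 min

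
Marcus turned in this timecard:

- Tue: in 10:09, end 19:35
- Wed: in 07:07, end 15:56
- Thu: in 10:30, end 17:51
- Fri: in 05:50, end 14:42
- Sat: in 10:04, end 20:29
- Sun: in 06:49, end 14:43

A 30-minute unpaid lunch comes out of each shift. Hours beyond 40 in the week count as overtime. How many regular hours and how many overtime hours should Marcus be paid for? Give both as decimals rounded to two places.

Regular 40.00 hours, overtime 9.78 hours

Tue: 10:09–19:35 = 9 h 26 min; less 30 min break → 8 h 56 min
Wed: 07:07–15:56 = 8 h 49 min; less 30 min break → 8 h 19 min
Thu: 10:30–17:51 = 7 h 21 min; less 30 min break → 6 h 51 min
Fri: 05:50–14:42 = 8 h 52 min; less 30 min break → 8 h 22 min
Sat: 10:04–20:29 = 10 h 25 min; less 30 min break → 9 h 55 min
Sun: 06:49–14:43 = 7 h 54 min; less 30 min break → 7 h 24 min
Total worked: 49 h 47 min = 49.78 h.
Threshold 40 h → overtime 9 h 47 min, regular 40 h 0 min.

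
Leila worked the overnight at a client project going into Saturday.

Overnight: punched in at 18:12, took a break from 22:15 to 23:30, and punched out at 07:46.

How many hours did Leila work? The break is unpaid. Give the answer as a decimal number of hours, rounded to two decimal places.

Overnight: 18:12 → midnight = 5 h 48 min; midnight → 07:46 = 7 h 46 min; span 13 h 34 min; less 75 min break → 12 h 19 min

12.32 hours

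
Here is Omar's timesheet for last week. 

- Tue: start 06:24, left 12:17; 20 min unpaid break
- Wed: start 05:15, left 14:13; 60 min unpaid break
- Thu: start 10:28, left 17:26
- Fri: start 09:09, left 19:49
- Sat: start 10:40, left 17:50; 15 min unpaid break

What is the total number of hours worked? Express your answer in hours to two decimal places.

Tue: 06:24–12:17 = 5 h 53 min; less 20 min break → 5 h 33 min
Wed: 05:15–14:13 = 8 h 58 min; less 60 min break → 7 h 58 min
Thu: 10:28–17:26 = 6 h 58 min
Fri: 09:09–19:49 = 10 h 40 min
Sat: 10:40–17:50 = 7 h 10 min; less 15 min break → 6 h 55 min
Total: 5 h 33 min + 7 h 58 min + 6 h 58 min + 10 h 40 min + 6 h 55 min = 38 h 4 min.

38.07 hours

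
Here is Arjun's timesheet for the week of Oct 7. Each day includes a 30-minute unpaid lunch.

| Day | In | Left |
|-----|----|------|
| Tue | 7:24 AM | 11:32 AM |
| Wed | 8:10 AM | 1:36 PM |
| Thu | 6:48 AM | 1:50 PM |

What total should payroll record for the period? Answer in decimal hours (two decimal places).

Tue: 7:24 AM–11:32 AM = 4 h 8 min; less 30 min break → 3 h 38 min
Wed: 8:10 AM–1:36 PM = 5 h 26 min; less 30 min break → 4 h 56 min
Thu: 6:48 AM–1:50 PM = 7 h 2 min; less 30 min break → 6 h 32 min
Total: 3 h 38 min + 4 h 56 min + 6 h 32 min = 15 h 6 min.

15.10 hours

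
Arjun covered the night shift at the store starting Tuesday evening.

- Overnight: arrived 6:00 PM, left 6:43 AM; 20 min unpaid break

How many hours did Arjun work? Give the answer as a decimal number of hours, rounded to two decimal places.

12.38 hours

Overnight: 6:00 PM → midnight = 6 h 0 min; midnight → 6:43 AM = 6 h 43 min; span 12 h 43 min; less 20 min break → 12 h 23 min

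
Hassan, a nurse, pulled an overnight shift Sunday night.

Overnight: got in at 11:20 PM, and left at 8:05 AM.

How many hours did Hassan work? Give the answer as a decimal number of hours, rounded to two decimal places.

Overnight: 11:20 PM → midnight = 0 h 40 min; midnight → 8:05 AM = 8 h 5 min; span 8 h 45 min

8.75 hours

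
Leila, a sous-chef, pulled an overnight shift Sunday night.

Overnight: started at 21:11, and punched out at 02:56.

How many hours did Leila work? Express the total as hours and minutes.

5 h 45 min

Overnight: 21:11 → midnight = 2 h 49 min; midnight → 02:56 = 2 h 56 min; span 5 h 45 min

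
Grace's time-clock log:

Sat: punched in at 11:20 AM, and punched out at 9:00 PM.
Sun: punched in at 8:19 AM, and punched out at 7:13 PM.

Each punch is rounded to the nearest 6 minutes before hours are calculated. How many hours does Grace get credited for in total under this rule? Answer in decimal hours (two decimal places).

20.60 hours

Sat: in 11:20 AM→11:18 AM, out 9:00 PM→9:00 PM; 9 h 42 min
Sun: in 8:19 AM→8:18 AM, out 7:13 PM→7:12 PM; 10 h 54 min
Total credited: 20 h 36 min.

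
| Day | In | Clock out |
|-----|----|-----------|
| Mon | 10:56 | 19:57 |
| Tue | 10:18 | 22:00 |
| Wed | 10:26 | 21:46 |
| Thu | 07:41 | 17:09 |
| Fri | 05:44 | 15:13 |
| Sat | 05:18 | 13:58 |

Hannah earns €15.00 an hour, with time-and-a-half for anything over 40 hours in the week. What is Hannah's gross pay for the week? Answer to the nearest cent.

Mon: 10:56–19:57 = 9 h 1 min
Tue: 10:18–22:00 = 11 h 42 min
Wed: 10:26–21:46 = 11 h 20 min
Thu: 07:41–17:09 = 9 h 28 min
Fri: 05:44–15:13 = 9 h 29 min
Sat: 05:18–13:58 = 8 h 40 min
Total worked: 59 h 40 min = 3580 min.
Regular 40 h 0 min = 2400 min at €15.00/h; overtime 19 h 40 min = 1180 min at €22.50/h.
Pay = (2400 × €15.00 + 1180 × €22.50) ÷ 60 = €1042.50.

€1042.50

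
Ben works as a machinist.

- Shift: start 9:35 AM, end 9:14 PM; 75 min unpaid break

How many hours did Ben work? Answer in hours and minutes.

Shift: 9:35 AM–9:14 PM = 11 h 39 min; less 75 min break → 10 h 24 min

10 h 24 min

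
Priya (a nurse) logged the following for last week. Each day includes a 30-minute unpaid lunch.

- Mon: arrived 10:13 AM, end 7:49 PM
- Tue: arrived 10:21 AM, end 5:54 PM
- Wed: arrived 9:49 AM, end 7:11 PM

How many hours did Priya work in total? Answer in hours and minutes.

25 h 1 min

Mon: 10:13 AM–7:49 PM = 9 h 36 min; less 30 min break → 9 h 6 min
Tue: 10:21 AM–5:54 PM = 7 h 33 min; less 30 min break → 7 h 3 min
Wed: 9:49 AM–7:11 PM = 9 h 22 min; less 30 min break → 8 h 52 min
Total: 9 h 6 min + 7 h 3 min + 8 h 52 min = 25 h 1 min.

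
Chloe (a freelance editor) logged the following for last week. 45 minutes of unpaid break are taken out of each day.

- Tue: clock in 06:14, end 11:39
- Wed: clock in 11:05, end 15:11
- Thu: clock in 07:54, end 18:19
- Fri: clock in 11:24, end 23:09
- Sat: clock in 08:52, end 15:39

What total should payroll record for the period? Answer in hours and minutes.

34 h 43 min

Tue: 06:14–11:39 = 5 h 25 min; less 45 min break → 4 h 40 min
Wed: 11:05–15:11 = 4 h 6 min; less 45 min break → 3 h 21 min
Thu: 07:54–18:19 = 10 h 25 min; less 45 min break → 9 h 40 min
Fri: 11:24–23:09 = 11 h 45 min; less 45 min break → 11 h 0 min
Sat: 08:52–15:39 = 6 h 47 min; less 45 min break → 6 h 2 min
Total: 4 h 40 min + 3 h 21 min + 9 h 40 min + 11 h 0 min + 6 h 2 min = 34 h 43 min.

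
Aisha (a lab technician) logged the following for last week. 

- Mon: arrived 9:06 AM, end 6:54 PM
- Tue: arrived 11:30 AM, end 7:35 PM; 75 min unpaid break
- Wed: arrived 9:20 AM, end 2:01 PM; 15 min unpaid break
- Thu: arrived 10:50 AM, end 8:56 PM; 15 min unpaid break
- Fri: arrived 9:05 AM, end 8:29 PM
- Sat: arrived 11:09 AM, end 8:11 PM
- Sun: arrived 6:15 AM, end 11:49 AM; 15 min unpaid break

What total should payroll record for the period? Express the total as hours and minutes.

Mon: 9:06 AM–6:54 PM = 9 h 48 min
Tue: 11:30 AM–7:35 PM = 8 h 5 min; less 75 min break → 6 h 50 min
Wed: 9:20 AM–2:01 PM = 4 h 41 min; less 15 min break → 4 h 26 min
Thu: 10:50 AM–8:56 PM = 10 h 6 min; less 15 min break → 9 h 51 min
Fri: 9:05 AM–8:29 PM = 11 h 24 min
Sat: 11:09 AM–8:11 PM = 9 h 2 min
Sun: 6:15 AM–11:49 AM = 5 h 34 min; less 15 min break → 5 h 19 min
Total: 9 h 48 min + 6 h 50 min + 4 h 26 min + 9 h 51 min + 11 h 24 min + 9 h 2 min + 5 h 19 min = 56 h 40 min.

56 h 40 min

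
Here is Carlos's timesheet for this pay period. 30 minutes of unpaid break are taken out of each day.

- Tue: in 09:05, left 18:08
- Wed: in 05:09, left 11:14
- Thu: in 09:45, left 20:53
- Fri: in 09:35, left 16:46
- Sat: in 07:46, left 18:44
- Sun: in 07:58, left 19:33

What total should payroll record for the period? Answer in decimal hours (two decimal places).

Tue: 09:05–18:08 = 9 h 3 min; less 30 min break → 8 h 33 min
Wed: 05:09–11:14 = 6 h 5 min; less 30 min break → 5 h 35 min
Thu: 09:45–20:53 = 11 h 8 min; less 30 min break → 10 h 38 min
Fri: 09:35–16:46 = 7 h 11 min; less 30 min break → 6 h 41 min
Sat: 07:46–18:44 = 10 h 58 min; less 30 min break → 10 h 28 min
Sun: 07:58–19:33 = 11 h 35 min; less 30 min break → 11 h 5 min
Total: 8 h 33 min + 5 h 35 min + 10 h 38 min + 6 h 41 min + 10 h 28 min + 11 h 5 min = 53 h 0 min.

53.00 hours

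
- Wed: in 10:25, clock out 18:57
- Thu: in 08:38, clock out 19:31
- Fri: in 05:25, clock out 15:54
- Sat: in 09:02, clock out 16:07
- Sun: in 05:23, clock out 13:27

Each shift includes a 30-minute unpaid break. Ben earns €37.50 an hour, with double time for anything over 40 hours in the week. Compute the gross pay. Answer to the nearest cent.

€1691.25

Wed: 10:25–18:57 = 8 h 32 min; less 30 min break → 8 h 2 min
Thu: 08:38–19:31 = 10 h 53 min; less 30 min break → 10 h 23 min
Fri: 05:25–15:54 = 10 h 29 min; less 30 min break → 9 h 59 min
Sat: 09:02–16:07 = 7 h 5 min; less 30 min break → 6 h 35 min
Sun: 05:23–13:27 = 8 h 4 min; less 30 min break → 7 h 34 min
Total worked: 42 h 33 min = 2553 min.
Regular 40 h 0 min = 2400 min at €37.50/h; overtime 2 h 33 min = 153 min at €75.00/h.
Pay = (2400 × €37.50 + 153 × €75.00) ÷ 60 = €1691.25.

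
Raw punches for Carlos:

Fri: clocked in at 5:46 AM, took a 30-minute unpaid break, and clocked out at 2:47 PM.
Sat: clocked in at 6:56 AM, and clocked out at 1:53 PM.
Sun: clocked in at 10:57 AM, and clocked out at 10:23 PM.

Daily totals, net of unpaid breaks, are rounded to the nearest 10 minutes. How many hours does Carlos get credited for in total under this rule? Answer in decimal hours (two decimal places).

Fri: 5:46 AM–2:47 PM = 9 h 1 min − 30 min = 8 h 31 min → rounds to 8 h 30 min
Sat: 6:56 AM–1:53 PM = 6 h 57 min → rounds to 7 h 0 min
Sun: 10:57 AM–10:23 PM = 11 h 26 min → rounds to 11 h 30 min
Total credited: 27 h 0 min.

27.00 hours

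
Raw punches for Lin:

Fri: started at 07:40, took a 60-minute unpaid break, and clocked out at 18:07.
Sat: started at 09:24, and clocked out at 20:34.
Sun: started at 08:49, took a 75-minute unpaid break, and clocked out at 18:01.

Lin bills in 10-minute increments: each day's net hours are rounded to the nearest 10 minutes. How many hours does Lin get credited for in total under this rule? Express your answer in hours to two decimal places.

28.67 hours

Fri: 07:40–18:07 = 10 h 27 min − 60 min = 9 h 27 min → rounds to 9 h 30 min
Sat: 09:24–20:34 = 11 h 10 min → rounds to 11 h 10 min
Sun: 08:49–18:01 = 9 h 12 min − 75 min = 7 h 57 min → rounds to 8 h 0 min
Total credited: 28 h 40 min.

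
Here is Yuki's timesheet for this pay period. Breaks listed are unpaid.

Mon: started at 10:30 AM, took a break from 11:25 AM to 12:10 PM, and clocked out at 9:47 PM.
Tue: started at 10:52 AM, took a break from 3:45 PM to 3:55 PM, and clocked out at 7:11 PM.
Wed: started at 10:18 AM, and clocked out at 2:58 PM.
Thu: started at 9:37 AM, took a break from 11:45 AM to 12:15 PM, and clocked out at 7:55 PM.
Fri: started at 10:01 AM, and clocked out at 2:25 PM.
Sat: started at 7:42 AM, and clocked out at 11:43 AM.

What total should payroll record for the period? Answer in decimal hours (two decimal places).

41.57 hours

Mon: 10:30 AM–9:47 PM = 11 h 17 min; less 45 min break → 10 h 32 min
Tue: 10:52 AM–7:11 PM = 8 h 19 min; less 10 min break → 8 h 9 min
Wed: 10:18 AM–2:58 PM = 4 h 40 min
Thu: 9:37 AM–7:55 PM = 10 h 18 min; less 30 min break → 9 h 48 min
Fri: 10:01 AM–2:25 PM = 4 h 24 min
Sat: 7:42 AM–11:43 AM = 4 h 1 min
Total: 10 h 32 min + 8 h 9 min + 4 h 40 min + 9 h 48 min + 4 h 24 min + 4 h 1 min = 41 h 34 min.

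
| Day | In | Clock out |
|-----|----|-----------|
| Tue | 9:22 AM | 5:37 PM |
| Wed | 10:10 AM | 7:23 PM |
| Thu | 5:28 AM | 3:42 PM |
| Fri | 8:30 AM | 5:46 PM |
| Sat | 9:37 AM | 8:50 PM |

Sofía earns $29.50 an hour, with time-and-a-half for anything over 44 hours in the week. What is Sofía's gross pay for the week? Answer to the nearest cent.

$1483.11

Tue: 9:22 AM–5:37 PM = 8 h 15 min
Wed: 10:10 AM–7:23 PM = 9 h 13 min
Thu: 5:28 AM–3:42 PM = 10 h 14 min
Fri: 8:30 AM–5:46 PM = 9 h 16 min
Sat: 9:37 AM–8:50 PM = 11 h 13 min
Total worked: 48 h 11 min = 2891 min.
Regular 44 h 0 min = 2640 min at $29.50/h; overtime 4 h 11 min = 251 min at $44.25/h.
Pay = (2640 × $29.50 + 251 × $44.25) ÷ 60 = $1483.11.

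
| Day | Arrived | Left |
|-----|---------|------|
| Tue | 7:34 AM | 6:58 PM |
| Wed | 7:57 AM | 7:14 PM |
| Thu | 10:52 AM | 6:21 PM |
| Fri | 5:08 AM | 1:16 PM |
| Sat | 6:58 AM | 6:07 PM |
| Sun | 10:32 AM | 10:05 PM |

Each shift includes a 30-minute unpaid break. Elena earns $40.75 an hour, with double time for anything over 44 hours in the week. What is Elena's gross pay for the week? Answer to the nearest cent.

Tue: 7:34 AM–6:58 PM = 11 h 24 min; less 30 min break → 10 h 54 min
Wed: 7:57 AM–7:14 PM = 11 h 17 min; less 30 min break → 10 h 47 min
Thu: 10:52 AM–6:21 PM = 7 h 29 min; less 30 min break → 6 h 59 min
Fri: 5:08 AM–1:16 PM = 8 h 8 min; less 30 min break → 7 h 38 min
Sat: 6:58 AM–6:07 PM = 11 h 9 min; less 30 min break → 10 h 39 min
Sun: 10:32 AM–10:05 PM = 11 h 33 min; less 30 min break → 11 h 3 min
Total worked: 58 h 0 min = 3480 min.
Regular 44 h 0 min = 2640 min at $40.75/h; overtime 14 h 0 min = 840 min at $81.50/h.
Pay = (2640 × $40.75 + 840 × $81.50) ÷ 60 = $2934.00.

$2934.00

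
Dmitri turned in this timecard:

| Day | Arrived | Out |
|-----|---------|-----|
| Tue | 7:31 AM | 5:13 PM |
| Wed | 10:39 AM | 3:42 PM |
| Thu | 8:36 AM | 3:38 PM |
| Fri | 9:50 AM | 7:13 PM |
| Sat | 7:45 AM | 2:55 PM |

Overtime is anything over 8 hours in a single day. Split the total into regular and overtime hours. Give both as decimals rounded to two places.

Tue: 7:31 AM–5:13 PM = 9 h 42 min
Wed: 10:39 AM–3:42 PM = 5 h 3 min
Thu: 8:36 AM–3:38 PM = 7 h 2 min
Fri: 9:50 AM–7:13 PM = 9 h 23 min
Sat: 7:45 AM–2:55 PM = 7 h 10 min
Tue reg 8 h 0 min / OT 1 h 42 min; Wed reg 5 h 3 min / OT 0 h 0 min; Thu reg 7 h 2 min / OT 0 h 0 min; Fri reg 8 h 0 min / OT 1 h 23 min; Sat reg 7 h 10 min / OT 0 h 0 min.
Totals: regular 35 h 15 min, overtime 3 h 5 min.

Regular 35.25 hours, overtime 3.08 hours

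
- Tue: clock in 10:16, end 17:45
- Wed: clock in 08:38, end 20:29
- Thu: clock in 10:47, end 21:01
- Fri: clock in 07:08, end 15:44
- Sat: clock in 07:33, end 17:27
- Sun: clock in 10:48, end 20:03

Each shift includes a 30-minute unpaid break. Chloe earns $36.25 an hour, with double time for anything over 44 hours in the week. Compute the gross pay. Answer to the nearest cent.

Tue: 10:16–17:45 = 7 h 29 min; less 30 min break → 6 h 59 min
Wed: 08:38–20:29 = 11 h 51 min; less 30 min break → 11 h 21 min
Thu: 10:47–21:01 = 10 h 14 min; less 30 min break → 9 h 44 min
Fri: 07:08–15:44 = 8 h 36 min; less 30 min break → 8 h 6 min
Sat: 07:33–17:27 = 9 h 54 min; less 30 min break → 9 h 24 min
Sun: 10:48–20:03 = 9 h 15 min; less 30 min break → 8 h 45 min
Total worked: 54 h 19 min = 3259 min.
Regular 44 h 0 min = 2640 min at $36.25/h; overtime 10 h 19 min = 619 min at $72.50/h.
Pay = (2640 × $36.25 + 619 × $72.50) ÷ 60 = $2342.96.

$2342.96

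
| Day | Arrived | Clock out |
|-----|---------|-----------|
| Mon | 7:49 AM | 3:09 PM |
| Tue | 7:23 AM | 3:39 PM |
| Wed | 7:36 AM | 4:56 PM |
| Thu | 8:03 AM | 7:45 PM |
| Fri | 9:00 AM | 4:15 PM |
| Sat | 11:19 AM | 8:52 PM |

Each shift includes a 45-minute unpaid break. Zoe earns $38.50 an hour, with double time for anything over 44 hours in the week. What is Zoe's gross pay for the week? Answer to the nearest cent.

Mon: 7:49 AM–3:09 PM = 7 h 20 min; less 45 min break → 6 h 35 min
Tue: 7:23 AM–3:39 PM = 8 h 16 min; less 45 min break → 7 h 31 min
Wed: 7:36 AM–4:56 PM = 9 h 20 min; less 45 min break → 8 h 35 min
Thu: 8:03 AM–7:45 PM = 11 h 42 min; less 45 min break → 10 h 57 min
Fri: 9:00 AM–4:15 PM = 7 h 15 min; less 45 min break → 6 h 30 min
Sat: 11:19 AM–8:52 PM = 9 h 33 min; less 45 min break → 8 h 48 min
Total worked: 48 h 56 min = 2936 min.
Regular 44 h 0 min = 2640 min at $38.50/h; overtime 4 h 56 min = 296 min at $77.00/h.
Pay = (2640 × $38.50 + 296 × $77.00) ÷ 60 = $2073.87.

$2073.87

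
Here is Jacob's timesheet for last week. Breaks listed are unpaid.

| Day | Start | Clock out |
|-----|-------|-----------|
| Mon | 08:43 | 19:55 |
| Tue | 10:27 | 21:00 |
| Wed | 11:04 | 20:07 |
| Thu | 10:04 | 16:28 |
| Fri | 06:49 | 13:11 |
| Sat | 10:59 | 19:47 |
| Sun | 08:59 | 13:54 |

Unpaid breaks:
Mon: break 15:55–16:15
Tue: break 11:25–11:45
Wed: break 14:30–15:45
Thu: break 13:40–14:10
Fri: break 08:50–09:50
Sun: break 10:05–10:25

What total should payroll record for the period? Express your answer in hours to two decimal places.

53.53 hours

Mon: 08:43–19:55 = 11 h 12 min; less 20 min break → 10 h 52 min
Tue: 10:27–21:00 = 10 h 33 min; less 20 min break → 10 h 13 min
Wed: 11:04–20:07 = 9 h 3 min; less 75 min break → 7 h 48 min
Thu: 10:04–16:28 = 6 h 24 min; less 30 min break → 5 h 54 min
Fri: 06:49–13:11 = 6 h 22 min; less 60 min break → 5 h 22 min
Sat: 10:59–19:47 = 8 h 48 min
Sun: 08:59–13:54 = 4 h 55 min; less 20 min break → 4 h 35 min
Total: 10 h 52 min + 10 h 13 min + 7 h 48 min + 5 h 54 min + 5 h 22 min + 8 h 48 min + 4 h 35 min = 53 h 32 min.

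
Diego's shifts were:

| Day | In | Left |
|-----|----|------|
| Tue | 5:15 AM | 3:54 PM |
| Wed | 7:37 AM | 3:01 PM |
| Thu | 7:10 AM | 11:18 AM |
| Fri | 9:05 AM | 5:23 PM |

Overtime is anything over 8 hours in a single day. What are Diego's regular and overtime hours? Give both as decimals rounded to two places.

Tue: 5:15 AM–3:54 PM = 10 h 39 min
Wed: 7:37 AM–3:01 PM = 7 h 24 min
Thu: 7:10 AM–11:18 AM = 4 h 8 min
Fri: 9:05 AM–5:23 PM = 8 h 18 min
Tue reg 8 h 0 min / OT 2 h 39 min; Wed reg 7 h 24 min / OT 0 h 0 min; Thu reg 4 h 8 min / OT 0 h 0 min; Fri reg 8 h 0 min / OT 0 h 18 min.
Totals: regular 27 h 32 min, overtime 2 h 57 min.

Regular 27.53 hours, overtime 2.95 hours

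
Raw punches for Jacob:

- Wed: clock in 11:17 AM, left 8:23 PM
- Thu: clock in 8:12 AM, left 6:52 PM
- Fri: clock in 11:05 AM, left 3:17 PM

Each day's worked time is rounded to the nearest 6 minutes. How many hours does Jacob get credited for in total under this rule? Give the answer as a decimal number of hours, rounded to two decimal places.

24.00 hours

Wed: 11:17 AM–8:23 PM = 9 h 6 min → rounds to 9 h 6 min
Thu: 8:12 AM–6:52 PM = 10 h 40 min → rounds to 10 h 42 min
Fri: 11:05 AM–3:17 PM = 4 h 12 min → rounds to 4 h 12 min
Total credited: 24 h 0 min.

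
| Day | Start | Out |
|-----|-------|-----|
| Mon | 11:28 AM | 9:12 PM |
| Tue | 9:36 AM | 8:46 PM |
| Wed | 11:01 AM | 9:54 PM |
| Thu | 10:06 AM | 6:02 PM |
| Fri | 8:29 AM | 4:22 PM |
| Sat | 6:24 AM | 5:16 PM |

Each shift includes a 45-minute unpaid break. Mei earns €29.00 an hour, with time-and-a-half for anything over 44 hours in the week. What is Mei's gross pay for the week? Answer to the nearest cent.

€1709.55

Mon: 11:28 AM–9:12 PM = 9 h 44 min; less 45 min break → 8 h 59 min
Tue: 9:36 AM–8:46 PM = 11 h 10 min; less 45 min break → 10 h 25 min
Wed: 11:01 AM–9:54 PM = 10 h 53 min; less 45 min break → 10 h 8 min
Thu: 10:06 AM–6:02 PM = 7 h 56 min; less 45 min break → 7 h 11 min
Fri: 8:29 AM–4:22 PM = 7 h 53 min; less 45 min break → 7 h 8 min
Sat: 6:24 AM–5:16 PM = 10 h 52 min; less 45 min break → 10 h 7 min
Total worked: 53 h 58 min = 3238 min.
Regular 44 h 0 min = 2640 min at €29.00/h; overtime 9 h 58 min = 598 min at €43.50/h.
Pay = (2640 × €29.00 + 598 × €43.50) ÷ 60 = €1709.55.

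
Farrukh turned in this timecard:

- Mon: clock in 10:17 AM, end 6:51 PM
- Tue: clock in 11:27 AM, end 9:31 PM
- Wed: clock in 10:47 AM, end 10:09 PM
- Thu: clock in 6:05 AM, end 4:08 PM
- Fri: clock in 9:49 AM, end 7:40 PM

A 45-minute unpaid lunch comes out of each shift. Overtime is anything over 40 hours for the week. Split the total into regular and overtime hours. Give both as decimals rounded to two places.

Regular 40.00 hours, overtime 6.15 hours

Mon: 10:17 AM–6:51 PM = 8 h 34 min; less 45 min break → 7 h 49 min
Tue: 11:27 AM–9:31 PM = 10 h 4 min; less 45 min break → 9 h 19 min
Wed: 10:47 AM–10:09 PM = 11 h 22 min; less 45 min break → 10 h 37 min
Thu: 6:05 AM–4:08 PM = 10 h 3 min; less 45 min break → 9 h 18 min
Fri: 9:49 AM–7:40 PM = 9 h 51 min; less 45 min break → 9 h 6 min
Total worked: 46 h 9 min = 46.15 h.
Threshold 40 h → overtime 6 h 9 min, regular 40 h 0 min.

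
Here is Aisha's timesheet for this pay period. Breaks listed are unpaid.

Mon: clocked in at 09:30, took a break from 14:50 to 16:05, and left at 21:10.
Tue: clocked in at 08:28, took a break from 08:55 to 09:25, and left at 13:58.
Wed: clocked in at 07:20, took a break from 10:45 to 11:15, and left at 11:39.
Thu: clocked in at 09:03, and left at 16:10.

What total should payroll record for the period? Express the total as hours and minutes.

Mon: 09:30–21:10 = 11 h 40 min; less 75 min break → 10 h 25 min
Tue: 08:28–13:58 = 5 h 30 min; less 30 min break → 5 h 0 min
Wed: 07:20–11:39 = 4 h 19 min; less 30 min break → 3 h 49 min
Thu: 09:03–16:10 = 7 h 7 min
Total: 10 h 25 min + 5 h 0 min + 3 h 49 min + 7 h 7 min = 26 h 21 min.

26 h 21 min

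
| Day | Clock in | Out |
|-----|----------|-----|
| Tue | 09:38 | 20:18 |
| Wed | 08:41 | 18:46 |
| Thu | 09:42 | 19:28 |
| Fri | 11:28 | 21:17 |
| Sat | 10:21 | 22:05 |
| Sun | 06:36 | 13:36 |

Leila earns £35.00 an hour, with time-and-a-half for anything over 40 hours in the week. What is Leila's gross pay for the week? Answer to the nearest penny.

£2401.00

Tue: 09:38–20:18 = 10 h 40 min
Wed: 08:41–18:46 = 10 h 5 min
Thu: 09:42–19:28 = 9 h 46 min
Fri: 11:28–21:17 = 9 h 49 min
Sat: 10:21–22:05 = 11 h 44 min
Sun: 06:36–13:36 = 7 h 0 min
Total worked: 59 h 4 min = 3544 min.
Regular 40 h 0 min = 2400 min at £35.00/h; overtime 19 h 4 min = 1144 min at £52.50/h.
Pay = (2400 × £35.00 + 1144 × £52.50) ÷ 60 = £2401.00.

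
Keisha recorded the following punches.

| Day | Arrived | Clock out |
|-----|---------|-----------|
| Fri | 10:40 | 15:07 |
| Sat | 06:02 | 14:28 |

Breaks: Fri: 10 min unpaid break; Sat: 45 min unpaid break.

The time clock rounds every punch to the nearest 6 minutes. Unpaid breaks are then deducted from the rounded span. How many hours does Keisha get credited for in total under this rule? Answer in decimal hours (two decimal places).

Fri: in 10:40→10:42, out 15:07→15:06; 4 h 24 min − 10 min = 4 h 14 min
Sat: in 06:02→06:00, out 14:28→14:30; 8 h 30 min − 45 min = 7 h 45 min
Total credited: 11 h 59 min.

11.98 hours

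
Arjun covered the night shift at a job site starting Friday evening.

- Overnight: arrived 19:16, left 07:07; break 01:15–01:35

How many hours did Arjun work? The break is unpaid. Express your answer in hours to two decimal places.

Overnight: 19:16 → midnight = 4 h 44 min; midnight → 07:07 = 7 h 7 min; span 11 h 51 min; less 20 min break → 11 h 31 min

11.52 hours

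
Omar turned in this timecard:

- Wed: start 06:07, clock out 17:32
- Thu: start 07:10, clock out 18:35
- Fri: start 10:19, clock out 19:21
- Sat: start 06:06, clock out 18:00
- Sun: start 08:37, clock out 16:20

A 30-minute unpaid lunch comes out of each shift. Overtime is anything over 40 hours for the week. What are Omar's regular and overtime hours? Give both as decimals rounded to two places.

Regular 40.00 hours, overtime 8.98 hours

Wed: 06:07–17:32 = 11 h 25 min; less 30 min break → 10 h 55 min
Thu: 07:10–18:35 = 11 h 25 min; less 30 min break → 10 h 55 min
Fri: 10:19–19:21 = 9 h 2 min; less 30 min break → 8 h 32 min
Sat: 06:06–18:00 = 11 h 54 min; less 30 min break → 11 h 24 min
Sun: 08:37–16:20 = 7 h 43 min; less 30 min break → 7 h 13 min
Total worked: 48 h 59 min = 48.98 h.
Threshold 40 h → overtime 8 h 59 min, regular 40 h 0 min.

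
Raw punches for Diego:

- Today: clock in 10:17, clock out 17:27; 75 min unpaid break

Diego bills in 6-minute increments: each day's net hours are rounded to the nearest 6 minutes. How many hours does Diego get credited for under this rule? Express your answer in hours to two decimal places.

Today: 10:17–17:27 = 7 h 10 min − 75 min = 5 h 55 min → rounds to 5 h 54 min

5.90 hours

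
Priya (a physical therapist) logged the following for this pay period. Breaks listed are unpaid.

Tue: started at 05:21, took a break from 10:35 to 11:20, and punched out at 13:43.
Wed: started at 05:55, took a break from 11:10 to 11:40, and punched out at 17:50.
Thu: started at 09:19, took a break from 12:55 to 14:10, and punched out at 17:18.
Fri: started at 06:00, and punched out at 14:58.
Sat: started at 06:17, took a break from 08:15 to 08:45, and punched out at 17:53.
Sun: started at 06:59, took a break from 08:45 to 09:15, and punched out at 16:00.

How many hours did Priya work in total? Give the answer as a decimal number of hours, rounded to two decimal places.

54.35 hours

Tue: 05:21–13:43 = 8 h 22 min; less 45 min break → 7 h 37 min
Wed: 05:55–17:50 = 11 h 55 min; less 30 min break → 11 h 25 min
Thu: 09:19–17:18 = 7 h 59 min; less 75 min break → 6 h 44 min
Fri: 06:00–14:58 = 8 h 58 min
Sat: 06:17–17:53 = 11 h 36 min; less 30 min break → 11 h 6 min
Sun: 06:59–16:00 = 9 h 1 min; less 30 min break → 8 h 31 min
Total: 7 h 37 min + 11 h 25 min + 6 h 44 min + 8 h 58 min + 11 h 6 min + 8 h 31 min = 54 h 21 min.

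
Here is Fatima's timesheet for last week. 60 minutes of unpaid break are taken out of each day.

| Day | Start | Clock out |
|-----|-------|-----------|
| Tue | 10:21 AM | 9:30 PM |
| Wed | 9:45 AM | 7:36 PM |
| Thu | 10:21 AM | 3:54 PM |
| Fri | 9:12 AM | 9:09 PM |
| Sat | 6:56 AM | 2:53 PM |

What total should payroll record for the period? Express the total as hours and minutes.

41 h 27 min

Tue: 10:21 AM–9:30 PM = 11 h 9 min; less 60 min break → 10 h 9 min
Wed: 9:45 AM–7:36 PM = 9 h 51 min; less 60 min break → 8 h 51 min
Thu: 10:21 AM–3:54 PM = 5 h 33 min; less 60 min break → 4 h 33 min
Fri: 9:12 AM–9:09 PM = 11 h 57 min; less 60 min break → 10 h 57 min
Sat: 6:56 AM–2:53 PM = 7 h 57 min; less 60 min break → 6 h 57 min
Total: 10 h 9 min + 8 h 51 min + 4 h 33 min + 10 h 57 min + 6 h 57 min = 41 h 27 min.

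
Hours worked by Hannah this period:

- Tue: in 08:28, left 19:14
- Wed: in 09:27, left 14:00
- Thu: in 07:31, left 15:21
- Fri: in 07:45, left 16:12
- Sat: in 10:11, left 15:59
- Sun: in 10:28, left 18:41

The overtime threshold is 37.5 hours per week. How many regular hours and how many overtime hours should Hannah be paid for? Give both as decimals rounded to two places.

Regular 37.50 hours, overtime 8.12 hours

Tue: 08:28–19:14 = 10 h 46 min
Wed: 09:27–14:00 = 4 h 33 min
Thu: 07:31–15:21 = 7 h 50 min
Fri: 07:45–16:12 = 8 h 27 min
Sat: 10:11–15:59 = 5 h 48 min
Sun: 10:28–18:41 = 8 h 13 min
Total worked: 45 h 37 min = 45.62 h.
Threshold 37.5 h → overtime 8 h 7 min, regular 37 h 30 min.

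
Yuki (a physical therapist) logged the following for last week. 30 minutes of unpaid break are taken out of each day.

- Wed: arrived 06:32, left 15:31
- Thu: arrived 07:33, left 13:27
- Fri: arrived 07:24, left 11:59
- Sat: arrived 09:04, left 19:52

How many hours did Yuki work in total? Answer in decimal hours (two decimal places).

Wed: 06:32–15:31 = 8 h 59 min; less 30 min break → 8 h 29 min
Thu: 07:33–13:27 = 5 h 54 min; less 30 min break → 5 h 24 min
Fri: 07:24–11:59 = 4 h 35 min; less 30 min break → 4 h 5 min
Sat: 09:04–19:52 = 10 h 48 min; less 30 min break → 10 h 18 min
Total: 8 h 29 min + 5 h 24 min + 4 h 5 min + 10 h 18 min = 28 h 16 min.

28.27 hours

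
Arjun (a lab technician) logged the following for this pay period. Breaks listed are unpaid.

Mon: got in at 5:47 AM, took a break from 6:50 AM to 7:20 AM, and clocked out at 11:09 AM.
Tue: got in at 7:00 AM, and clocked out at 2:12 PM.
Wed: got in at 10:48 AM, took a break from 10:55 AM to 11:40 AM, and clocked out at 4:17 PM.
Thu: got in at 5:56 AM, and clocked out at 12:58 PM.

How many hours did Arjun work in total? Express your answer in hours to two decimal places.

23.83 hours

Mon: 5:47 AM–11:09 AM = 5 h 22 min; less 30 min break → 4 h 52 min
Tue: 7:00 AM–2:12 PM = 7 h 12 min
Wed: 10:48 AM–4:17 PM = 5 h 29 min; less 45 min break → 4 h 44 min
Thu: 5:56 AM–12:58 PM = 7 h 2 min
Total: 4 h 52 min + 7 h 12 min + 4 h 44 min + 7 h 2 min = 23 h 50 min.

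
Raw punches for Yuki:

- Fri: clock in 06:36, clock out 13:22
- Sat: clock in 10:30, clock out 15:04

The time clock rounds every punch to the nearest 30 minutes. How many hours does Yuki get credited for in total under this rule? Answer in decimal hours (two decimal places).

11.50 hours

Fri: in 06:36→06:30, out 13:22→13:30; 7 h 0 min
Sat: in 10:30→10:30, out 15:04→15:00; 4 h 30 min
Total credited: 11 h 30 min.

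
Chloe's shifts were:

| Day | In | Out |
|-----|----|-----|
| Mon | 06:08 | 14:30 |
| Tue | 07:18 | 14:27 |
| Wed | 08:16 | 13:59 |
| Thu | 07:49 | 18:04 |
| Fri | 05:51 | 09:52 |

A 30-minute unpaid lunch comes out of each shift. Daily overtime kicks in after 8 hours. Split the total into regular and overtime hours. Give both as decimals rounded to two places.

Mon: 06:08–14:30 = 8 h 22 min; less 30 min break → 7 h 52 min
Tue: 07:18–14:27 = 7 h 9 min; less 30 min break → 6 h 39 min
Wed: 08:16–13:59 = 5 h 43 min; less 30 min break → 5 h 13 min
Thu: 07:49–18:04 = 10 h 15 min; less 30 min break → 9 h 45 min
Fri: 05:51–09:52 = 4 h 1 min; less 30 min break → 3 h 31 min
Mon reg 7 h 52 min / OT 0 h 0 min; Tue reg 6 h 39 min / OT 0 h 0 min; Wed reg 5 h 13 min / OT 0 h 0 min; Thu reg 8 h 0 min / OT 1 h 45 min; Fri reg 3 h 31 min / OT 0 h 0 min.
Totals: regular 31 h 15 min, overtime 1 h 45 min.

Regular 31.25 hours, overtime 1.75 hours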